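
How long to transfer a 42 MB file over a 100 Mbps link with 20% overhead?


Effective throughput = 100 * (1 - 20/100) = 80 Mbps
File size in Mb = 42 * 8 = 336 Mb
Time = 336 / 80
Time = 4.2 seconds


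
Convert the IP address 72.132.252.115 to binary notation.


72 = 01001000
132 = 10000100
252 = 11111100
115 = 01110011
Binary: 01001000.10000100.11111100.01110011


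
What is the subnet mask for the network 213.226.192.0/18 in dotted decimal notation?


/18 means 18 network bits, 14 host bits
Binary: 11111111111111111100000000000000
Mask: 255.255.192.0


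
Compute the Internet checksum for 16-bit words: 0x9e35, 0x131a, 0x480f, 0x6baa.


Sum all words (with carry folding):
+ 0x9e35 = 0x9e35
+ 0x131a = 0xb14f
+ 0x480f = 0xf95e
+ 0x6baa = 0x6509
One's complement: ~0x6509
Checksum = 0x9af6


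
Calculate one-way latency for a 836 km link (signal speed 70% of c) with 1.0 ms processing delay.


Speed = 0.7 * 3e5 km/s = 210000 km/s
Propagation delay = 836 / 210000 = 0.004 s = 3.981 ms
Processing delay = 1.0 ms
Total one-way latency = 4.981 ms


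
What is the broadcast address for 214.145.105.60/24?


Network: 214.145.105.0/24
Host bits = 8
Set all host bits to 1:
Broadcast: 214.145.105.255


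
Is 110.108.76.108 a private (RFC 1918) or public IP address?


RFC 1918 private ranges:
  10.0.0.0/8 (10.0.0.0 - 10.255.255.255)
  172.16.0.0/12 (172.16.0.0 - 172.31.255.255)
  192.168.0.0/16 (192.168.0.0 - 192.168.255.255)
Public (not in any RFC 1918 range)


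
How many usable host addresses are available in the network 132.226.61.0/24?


Host bits = 32 - 24 = 8
Total addresses = 2^8 = 256
Usable = total - 2 (network and broadcast)
Usable hosts: 254


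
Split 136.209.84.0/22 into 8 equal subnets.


New prefix = 22 + 3 = 25
Each subnet has 128 addresses
  136.209.84.0/25
  136.209.84.128/25
  136.209.85.0/25
  136.209.85.128/25
  136.209.86.0/25
  136.209.86.128/25
  136.209.87.0/25
  136.209.87.128/25
Subnets: 136.209.84.0/25, 136.209.84.128/25, 136.209.85.0/25, 136.209.85.128/25, 136.209.86.0/25, 136.209.86.128/25, 136.209.87.0/25, 136.209.87.128/25


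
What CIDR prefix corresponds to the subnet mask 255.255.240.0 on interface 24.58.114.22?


Binary: 11111111.11111111.11110000.00000000
Count leading 1s
Prefix: /20


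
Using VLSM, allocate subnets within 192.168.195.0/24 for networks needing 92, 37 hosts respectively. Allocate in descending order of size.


92 hosts -> /25 (126 usable): 192.168.195.0/25
37 hosts -> /26 (62 usable): 192.168.195.128/26
Allocation: 192.168.195.0/25 (92 hosts, 126 usable); 192.168.195.128/26 (37 hosts, 62 usable)


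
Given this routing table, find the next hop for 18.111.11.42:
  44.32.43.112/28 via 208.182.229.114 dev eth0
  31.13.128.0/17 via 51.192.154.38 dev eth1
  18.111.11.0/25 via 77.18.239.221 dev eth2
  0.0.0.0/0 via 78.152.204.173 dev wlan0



Longest prefix match for 18.111.11.42:
  /28 44.32.43.112: no
  /17 31.13.128.0: no
  /25 18.111.11.0: MATCH
  /0 0.0.0.0: MATCH
Selected: next-hop 77.18.239.221 via eth2 (matched /25)


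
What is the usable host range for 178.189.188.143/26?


Network: 178.189.188.128
Broadcast: 178.189.188.191
First usable = network + 1
Last usable = broadcast - 1
Range: 178.189.188.129 to 178.189.188.190


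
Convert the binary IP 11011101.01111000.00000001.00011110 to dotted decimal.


11011101 = 221
01111000 = 120
00000001 = 1
00011110 = 30
IP: 221.120.1.30


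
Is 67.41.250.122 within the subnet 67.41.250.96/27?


Subnet network: 67.41.250.96
Test IP AND mask: 67.41.250.96
Yes, 67.41.250.122 is in 67.41.250.96/27


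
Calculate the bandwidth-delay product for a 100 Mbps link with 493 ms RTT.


BDP = bandwidth * RTT
= 100 Mbps * 493 ms
= 100 * 1e6 * 493 / 1000 bits
= 49300000 bits
= 6162500 bytes
= 6018.0664 KB
BDP = 49300000 bits (6162500 bytes)


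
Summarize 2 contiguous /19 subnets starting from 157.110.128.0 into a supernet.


Original prefix: /19
Number of subnets: 2 = 2^1
New prefix = 19 - 1 = 18
Supernet: 157.110.128.0/18


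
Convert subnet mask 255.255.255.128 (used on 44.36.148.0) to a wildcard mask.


Subnet mask: 255.255.255.128
Wildcard = 255.255.255.255 - subnet mask
255 - 255 = 0
255 - 255 = 0
255 - 255 = 0
255 - 128 = 127
Wildcard: 0.0.0.127


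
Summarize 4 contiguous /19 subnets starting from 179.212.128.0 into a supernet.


Original prefix: /19
Number of subnets: 4 = 2^2
New prefix = 19 - 2 = 17
Supernet: 179.212.128.0/17


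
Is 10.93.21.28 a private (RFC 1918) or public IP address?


RFC 1918 private ranges:
  10.0.0.0/8 (10.0.0.0 - 10.255.255.255)
  172.16.0.0/12 (172.16.0.0 - 172.31.255.255)
  192.168.0.0/16 (192.168.0.0 - 192.168.255.255)
Private (in 10.0.0.0/8)


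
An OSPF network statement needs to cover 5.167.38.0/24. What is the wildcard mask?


Subnet mask: 255.255.255.0
Wildcard = 255.255.255.255 - subnet mask
255 - 255 = 0
255 - 255 = 0
255 - 255 = 0
255 - 0 = 255
Wildcard: 0.0.0.255


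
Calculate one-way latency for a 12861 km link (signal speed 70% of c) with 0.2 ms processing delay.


Speed = 0.7 * 3e5 km/s = 210000 km/s
Propagation delay = 12861 / 210000 = 0.0612 s = 61.2429 ms
Processing delay = 0.2 ms
Total one-way latency = 61.4429 ms


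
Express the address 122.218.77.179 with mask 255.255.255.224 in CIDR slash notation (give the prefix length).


Binary: 11111111.11111111.11111111.11100000
Count leading 1s
Prefix: /27


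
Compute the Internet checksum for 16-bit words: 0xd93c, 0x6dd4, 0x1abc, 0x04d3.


Sum all words (with carry folding):
+ 0xd93c = 0xd93c
+ 0x6dd4 = 0x4711
+ 0x1abc = 0x61cd
+ 0x04d3 = 0x66a0
One's complement: ~0x66a0
Checksum = 0x995f


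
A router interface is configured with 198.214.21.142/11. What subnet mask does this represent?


/11 means 11 network bits, 21 host bits
Binary: 11111111111000000000000000000000
Mask: 255.224.0.0


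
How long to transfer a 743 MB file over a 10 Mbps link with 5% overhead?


Effective throughput = 10 * (1 - 5/100) = 9.5 Mbps
File size in Mb = 743 * 8 = 5944 Mb
Time = 5944 / 9.5
Time = 625.6842 seconds


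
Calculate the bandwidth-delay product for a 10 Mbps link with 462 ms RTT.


BDP = bandwidth * RTT
= 10 Mbps * 462 ms
= 10 * 1e6 * 462 / 1000 bits
= 4620000 bits
= 577500 bytes
= 563.9648 KB
BDP = 4620000 bits (577500 bytes)


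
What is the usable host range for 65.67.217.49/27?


Network: 65.67.217.32
Broadcast: 65.67.217.63
First usable = network + 1
Last usable = broadcast - 1
Range: 65.67.217.33 to 65.67.217.62


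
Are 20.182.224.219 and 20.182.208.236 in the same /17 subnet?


Mask: 255.255.128.0
20.182.224.219 AND mask = 20.182.128.0
20.182.208.236 AND mask = 20.182.128.0
Yes, same subnet (20.182.128.0)


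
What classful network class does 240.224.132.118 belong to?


First octet: 240
Binary: 11110000
1111xxxx -> Class E (240-255)
Class E (reserved), default mask N/A


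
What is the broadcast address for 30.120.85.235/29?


Network: 30.120.85.232/29
Host bits = 3
Set all host bits to 1:
Broadcast: 30.120.85.239


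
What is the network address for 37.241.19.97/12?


IP:   00100101.11110001.00010011.01100001
Mask: 11111111.11110000.00000000.00000000
AND operation:
Net:  00100101.11110000.00000000.00000000
Network: 37.240.0.0/12


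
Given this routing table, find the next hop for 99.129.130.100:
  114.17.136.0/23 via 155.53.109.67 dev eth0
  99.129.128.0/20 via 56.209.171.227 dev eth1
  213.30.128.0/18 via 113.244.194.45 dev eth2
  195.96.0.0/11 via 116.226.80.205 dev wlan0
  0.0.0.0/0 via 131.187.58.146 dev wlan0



Longest prefix match for 99.129.130.100:
  /23 114.17.136.0: no
  /20 99.129.128.0: MATCH
  /18 213.30.128.0: no
  /11 195.96.0.0: no
  /0 0.0.0.0: MATCH
Selected: next-hop 56.209.171.227 via eth1 (matched /20)


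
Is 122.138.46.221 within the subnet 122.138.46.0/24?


Subnet network: 122.138.46.0
Test IP AND mask: 122.138.46.0
Yes, 122.138.46.221 is in 122.138.46.0/24


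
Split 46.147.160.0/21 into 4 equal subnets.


New prefix = 21 + 2 = 23
Each subnet has 512 addresses
  46.147.160.0/23
  46.147.162.0/23
  46.147.164.0/23
  46.147.166.0/23
Subnets: 46.147.160.0/23, 46.147.162.0/23, 46.147.164.0/23, 46.147.166.0/23


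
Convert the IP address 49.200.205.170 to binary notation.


49 = 00110001
200 = 11001000
205 = 11001101
170 = 10101010
Binary: 00110001.11001000.11001101.10101010


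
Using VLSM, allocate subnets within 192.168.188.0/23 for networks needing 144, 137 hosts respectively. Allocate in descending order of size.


144 hosts -> /24 (254 usable): 192.168.188.0/24
137 hosts -> /24 (254 usable): 192.168.189.0/24
Allocation: 192.168.188.0/24 (144 hosts, 254 usable); 192.168.189.0/24 (137 hosts, 254 usable)


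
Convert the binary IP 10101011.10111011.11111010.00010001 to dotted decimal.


10101011 = 171
10111011 = 187
11111010 = 250
00010001 = 17
IP: 171.187.250.17


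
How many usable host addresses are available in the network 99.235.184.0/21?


Host bits = 32 - 21 = 11
Total addresses = 2^11 = 2048
Usable = total - 2 (network and broadcast)
Usable hosts: 2046


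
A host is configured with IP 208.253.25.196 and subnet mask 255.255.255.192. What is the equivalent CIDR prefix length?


Binary: 11111111.11111111.11111111.11000000
Count leading 1s
Prefix: /26


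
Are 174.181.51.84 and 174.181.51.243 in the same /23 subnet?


Mask: 255.255.254.0
174.181.51.84 AND mask = 174.181.50.0
174.181.51.243 AND mask = 174.181.50.0
Yes, same subnet (174.181.50.0)


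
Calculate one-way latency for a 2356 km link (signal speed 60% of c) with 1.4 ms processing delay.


Speed = 0.6 * 3e5 km/s = 180000 km/s
Propagation delay = 2356 / 180000 = 0.0131 s = 13.0889 ms
Processing delay = 1.4 ms
Total one-way latency = 14.4889 ms


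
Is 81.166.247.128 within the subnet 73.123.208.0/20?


Subnet network: 73.123.208.0
Test IP AND mask: 81.166.240.0
No, 81.166.247.128 is not in 73.123.208.0/20


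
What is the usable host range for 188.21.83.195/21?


Network: 188.21.80.0
Broadcast: 188.21.87.255
First usable = network + 1
Last usable = broadcast - 1
Range: 188.21.80.1 to 188.21.87.254


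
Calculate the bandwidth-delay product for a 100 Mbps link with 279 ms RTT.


BDP = bandwidth * RTT
= 100 Mbps * 279 ms
= 100 * 1e6 * 279 / 1000 bits
= 27900000 bits
= 3487500 bytes
= 3405.7617 KB
BDP = 27900000 bits (3487500 bytes)


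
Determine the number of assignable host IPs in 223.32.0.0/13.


Host bits = 32 - 13 = 19
Total addresses = 2^19 = 524288
Usable = total - 2 (network and broadcast)
Usable hosts: 524286


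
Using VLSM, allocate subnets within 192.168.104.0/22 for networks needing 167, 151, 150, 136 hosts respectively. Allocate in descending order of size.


167 hosts -> /24 (254 usable): 192.168.104.0/24
151 hosts -> /24 (254 usable): 192.168.105.0/24
150 hosts -> /24 (254 usable): 192.168.106.0/24
136 hosts -> /24 (254 usable): 192.168.107.0/24
Allocation: 192.168.104.0/24 (167 hosts, 254 usable); 192.168.105.0/24 (151 hosts, 254 usable); 192.168.106.0/24 (150 hosts, 254 usable); 192.168.107.0/24 (136 hosts, 254 usable)


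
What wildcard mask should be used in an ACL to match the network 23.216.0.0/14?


Subnet mask: 255.252.0.0
Wildcard = 255.255.255.255 - subnet mask
255 - 255 = 0
255 - 252 = 3
255 - 0 = 255
255 - 0 = 255
Wildcard: 0.3.255.255


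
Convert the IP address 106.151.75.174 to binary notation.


106 = 01101010
151 = 10010111
75 = 01001011
174 = 10101110
Binary: 01101010.10010111.01001011.10101110


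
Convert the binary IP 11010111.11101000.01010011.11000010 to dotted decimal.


11010111 = 215
11101000 = 232
01010011 = 83
11000010 = 194
IP: 215.232.83.194


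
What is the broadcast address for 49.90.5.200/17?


Network: 49.90.0.0/17
Host bits = 15
Set all host bits to 1:
Broadcast: 49.90.127.255


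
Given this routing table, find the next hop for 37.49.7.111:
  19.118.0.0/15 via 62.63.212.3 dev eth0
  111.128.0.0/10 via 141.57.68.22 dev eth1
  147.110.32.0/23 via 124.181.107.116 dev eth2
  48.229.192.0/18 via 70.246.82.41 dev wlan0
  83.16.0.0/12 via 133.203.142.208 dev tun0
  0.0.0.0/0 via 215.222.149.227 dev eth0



Longest prefix match for 37.49.7.111:
  /15 19.118.0.0: no
  /10 111.128.0.0: no
  /23 147.110.32.0: no
  /18 48.229.192.0: no
  /12 83.16.0.0: no
  /0 0.0.0.0: MATCH
Selected: next-hop 215.222.149.227 via eth0 (matched /0)


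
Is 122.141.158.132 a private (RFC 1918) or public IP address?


RFC 1918 private ranges:
  10.0.0.0/8 (10.0.0.0 - 10.255.255.255)
  172.16.0.0/12 (172.16.0.0 - 172.31.255.255)
  192.168.0.0/16 (192.168.0.0 - 192.168.255.255)
Public (not in any RFC 1918 range)


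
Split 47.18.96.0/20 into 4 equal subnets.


New prefix = 20 + 2 = 22
Each subnet has 1024 addresses
  47.18.96.0/22
  47.18.100.0/22
  47.18.104.0/22
  47.18.108.0/22
Subnets: 47.18.96.0/22, 47.18.100.0/22, 47.18.104.0/22, 47.18.108.0/22


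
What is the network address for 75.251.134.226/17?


IP:   01001011.11111011.10000110.11100010
Mask: 11111111.11111111.10000000.00000000
AND operation:
Net:  01001011.11111011.10000000.00000000
Network: 75.251.128.0/17


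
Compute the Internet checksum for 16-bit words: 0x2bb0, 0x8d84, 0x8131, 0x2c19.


Sum all words (with carry folding):
+ 0x2bb0 = 0x2bb0
+ 0x8d84 = 0xb934
+ 0x8131 = 0x3a66
+ 0x2c19 = 0x667f
One's complement: ~0x667f
Checksum = 0x9980


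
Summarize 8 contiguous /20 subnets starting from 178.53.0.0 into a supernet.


Original prefix: /20
Number of subnets: 8 = 2^3
New prefix = 20 - 3 = 17
Supernet: 178.53.0.0/17


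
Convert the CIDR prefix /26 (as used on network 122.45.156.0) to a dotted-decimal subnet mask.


/26 means 26 network bits, 6 host bits
Binary: 11111111111111111111111111000000
Mask: 255.255.255.192


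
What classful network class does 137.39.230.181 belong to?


First octet: 137
Binary: 10001001
10xxxxxx -> Class B (128-191)
Class B, default mask 255.255.0.0 (/16)


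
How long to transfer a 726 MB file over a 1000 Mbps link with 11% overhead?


Effective throughput = 1000 * (1 - 11/100) = 890 Mbps
File size in Mb = 726 * 8 = 5808 Mb
Time = 5808 / 890
Time = 6.5258 seconds


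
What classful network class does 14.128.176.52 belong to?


First octet: 14
Binary: 00001110
0xxxxxxx -> Class A (1-126)
Class A, default mask 255.0.0.0 (/8)


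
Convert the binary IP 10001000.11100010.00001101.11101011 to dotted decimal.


10001000 = 136
11100010 = 226
00001101 = 13
11101011 = 235
IP: 136.226.13.235


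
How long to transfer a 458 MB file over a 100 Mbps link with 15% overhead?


Effective throughput = 100 * (1 - 15/100) = 85 Mbps
File size in Mb = 458 * 8 = 3664 Mb
Time = 3664 / 85
Time = 43.1059 seconds


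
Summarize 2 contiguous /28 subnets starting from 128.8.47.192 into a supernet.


Original prefix: /28
Number of subnets: 2 = 2^1
New prefix = 28 - 1 = 27
Supernet: 128.8.47.192/27


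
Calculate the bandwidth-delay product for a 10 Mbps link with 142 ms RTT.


BDP = bandwidth * RTT
= 10 Mbps * 142 ms
= 10 * 1e6 * 142 / 1000 bits
= 1420000 bits
= 177500 bytes
= 173.3398 KB
BDP = 1420000 bits (177500 bytes)


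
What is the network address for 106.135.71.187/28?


IP:   01101010.10000111.01000111.10111011
Mask: 11111111.11111111.11111111.11110000
AND operation:
Net:  01101010.10000111.01000111.10110000
Network: 106.135.71.176/28


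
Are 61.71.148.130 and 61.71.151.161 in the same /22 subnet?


Mask: 255.255.252.0
61.71.148.130 AND mask = 61.71.148.0
61.71.151.161 AND mask = 61.71.148.0
Yes, same subnet (61.71.148.0)


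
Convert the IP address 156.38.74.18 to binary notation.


156 = 10011100
38 = 00100110
74 = 01001010
18 = 00010010
Binary: 10011100.00100110.01001010.00010010


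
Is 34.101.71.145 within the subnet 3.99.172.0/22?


Subnet network: 3.99.172.0
Test IP AND mask: 34.101.68.0
No, 34.101.71.145 is not in 3.99.172.0/22


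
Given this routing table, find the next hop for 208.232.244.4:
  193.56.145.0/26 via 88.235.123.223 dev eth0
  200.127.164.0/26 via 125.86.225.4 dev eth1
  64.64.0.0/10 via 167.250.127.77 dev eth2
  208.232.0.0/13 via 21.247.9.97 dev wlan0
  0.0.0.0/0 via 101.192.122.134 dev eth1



Longest prefix match for 208.232.244.4:
  /26 193.56.145.0: no
  /26 200.127.164.0: no
  /10 64.64.0.0: no
  /13 208.232.0.0: MATCH
  /0 0.0.0.0: MATCH
Selected: next-hop 21.247.9.97 via wlan0 (matched /13)


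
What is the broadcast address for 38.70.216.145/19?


Network: 38.70.192.0/19
Host bits = 13
Set all host bits to 1:
Broadcast: 38.70.223.255


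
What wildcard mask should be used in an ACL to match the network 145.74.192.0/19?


Subnet mask: 255.255.224.0
Wildcard = 255.255.255.255 - subnet mask
255 - 255 = 0
255 - 255 = 0
255 - 224 = 31
255 - 0 = 255
Wildcard: 0.0.31.255


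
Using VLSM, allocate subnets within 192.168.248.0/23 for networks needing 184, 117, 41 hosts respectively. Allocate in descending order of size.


184 hosts -> /24 (254 usable): 192.168.248.0/24
117 hosts -> /25 (126 usable): 192.168.249.0/25
41 hosts -> /26 (62 usable): 192.168.249.128/26
Allocation: 192.168.248.0/24 (184 hosts, 254 usable); 192.168.249.0/25 (117 hosts, 126 usable); 192.168.249.128/26 (41 hosts, 62 usable)


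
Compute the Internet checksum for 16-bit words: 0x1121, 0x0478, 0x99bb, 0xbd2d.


Sum all words (with carry folding):
+ 0x1121 = 0x1121
+ 0x0478 = 0x1599
+ 0x99bb = 0xaf54
+ 0xbd2d = 0x6c82
One's complement: ~0x6c82
Checksum = 0x937d


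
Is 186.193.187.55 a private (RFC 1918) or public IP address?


RFC 1918 private ranges:
  10.0.0.0/8 (10.0.0.0 - 10.255.255.255)
  172.16.0.0/12 (172.16.0.0 - 172.31.255.255)
  192.168.0.0/16 (192.168.0.0 - 192.168.255.255)
Public (not in any RFC 1918 range)


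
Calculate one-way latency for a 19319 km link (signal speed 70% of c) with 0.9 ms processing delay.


Speed = 0.7 * 3e5 km/s = 210000 km/s
Propagation delay = 19319 / 210000 = 0.092 s = 91.9952 ms
Processing delay = 0.9 ms
Total one-way latency = 92.8952 ms


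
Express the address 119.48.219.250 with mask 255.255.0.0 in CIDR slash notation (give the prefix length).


Binary: 11111111.11111111.00000000.00000000
Count leading 1s
Prefix: /16


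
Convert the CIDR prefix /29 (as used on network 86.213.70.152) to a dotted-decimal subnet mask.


/29 means 29 network bits, 3 host bits
Binary: 11111111111111111111111111111000
Mask: 255.255.255.248


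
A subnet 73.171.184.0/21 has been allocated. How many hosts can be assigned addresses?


Host bits = 32 - 21 = 11
Total addresses = 2^11 = 2048
Usable = total - 2 (network and broadcast)
Usable hosts: 2046


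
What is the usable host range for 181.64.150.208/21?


Network: 181.64.144.0
Broadcast: 181.64.151.255
First usable = network + 1
Last usable = broadcast - 1
Range: 181.64.144.1 to 181.64.151.254


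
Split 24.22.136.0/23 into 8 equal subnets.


New prefix = 23 + 3 = 26
Each subnet has 64 addresses
  24.22.136.0/26
  24.22.136.64/26
  24.22.136.128/26
  24.22.136.192/26
  24.22.137.0/26
  24.22.137.64/26
  24.22.137.128/26
  24.22.137.192/26
Subnets: 24.22.136.0/26, 24.22.136.64/26, 24.22.136.128/26, 24.22.136.192/26, 24.22.137.0/26, 24.22.137.64/26, 24.22.137.128/26, 24.22.137.192/26


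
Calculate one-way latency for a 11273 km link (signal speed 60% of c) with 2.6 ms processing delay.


Speed = 0.6 * 3e5 km/s = 180000 km/s
Propagation delay = 11273 / 180000 = 0.0626 s = 62.6278 ms
Processing delay = 2.6 ms
Total one-way latency = 65.2278 ms


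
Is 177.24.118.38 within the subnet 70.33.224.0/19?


Subnet network: 70.33.224.0
Test IP AND mask: 177.24.96.0
No, 177.24.118.38 is not in 70.33.224.0/19


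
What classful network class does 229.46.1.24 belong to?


First octet: 229
Binary: 11100101
1110xxxx -> Class D (224-239)
Class D (multicast), default mask N/A


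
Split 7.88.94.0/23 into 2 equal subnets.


New prefix = 23 + 1 = 24
Each subnet has 256 addresses
  7.88.94.0/24
  7.88.95.0/24
Subnets: 7.88.94.0/24, 7.88.95.0/24


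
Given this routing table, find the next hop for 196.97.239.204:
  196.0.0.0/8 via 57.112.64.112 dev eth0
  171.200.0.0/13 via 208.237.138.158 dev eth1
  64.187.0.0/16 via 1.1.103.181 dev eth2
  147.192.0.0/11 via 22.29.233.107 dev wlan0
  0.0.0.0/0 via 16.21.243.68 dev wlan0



Longest prefix match for 196.97.239.204:
  /8 196.0.0.0: MATCH
  /13 171.200.0.0: no
  /16 64.187.0.0: no
  /11 147.192.0.0: no
  /0 0.0.0.0: MATCH
Selected: next-hop 57.112.64.112 via eth0 (matched /8)


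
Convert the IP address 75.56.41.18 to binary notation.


75 = 01001011
56 = 00111000
41 = 00101001
18 = 00010010
Binary: 01001011.00111000.00101001.00010010


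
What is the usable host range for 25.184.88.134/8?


Network: 25.0.0.0
Broadcast: 25.255.255.255
First usable = network + 1
Last usable = broadcast - 1
Range: 25.0.0.1 to 25.255.255.254


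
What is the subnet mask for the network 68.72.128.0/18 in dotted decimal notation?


/18 means 18 network bits, 14 host bits
Binary: 11111111111111111100000000000000
Mask: 255.255.192.0


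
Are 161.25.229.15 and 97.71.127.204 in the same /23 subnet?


Mask: 255.255.254.0
161.25.229.15 AND mask = 161.25.228.0
97.71.127.204 AND mask = 97.71.126.0
No, different subnets (161.25.228.0 vs 97.71.126.0)


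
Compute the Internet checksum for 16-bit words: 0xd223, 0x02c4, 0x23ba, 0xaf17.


Sum all words (with carry folding):
+ 0xd223 = 0xd223
+ 0x02c4 = 0xd4e7
+ 0x23ba = 0xf8a1
+ 0xaf17 = 0xa7b9
One's complement: ~0xa7b9
Checksum = 0x5846


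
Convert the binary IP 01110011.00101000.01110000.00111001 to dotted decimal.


01110011 = 115
00101000 = 40
01110000 = 112
00111001 = 57
IP: 115.40.112.57


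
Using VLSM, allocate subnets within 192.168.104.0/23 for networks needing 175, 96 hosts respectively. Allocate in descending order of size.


175 hosts -> /24 (254 usable): 192.168.104.0/24
96 hosts -> /25 (126 usable): 192.168.105.0/25
Allocation: 192.168.104.0/24 (175 hosts, 254 usable); 192.168.105.0/25 (96 hosts, 126 usable)


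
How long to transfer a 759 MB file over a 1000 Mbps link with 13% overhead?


Effective throughput = 1000 * (1 - 13/100) = 870 Mbps
File size in Mb = 759 * 8 = 6072 Mb
Time = 6072 / 870
Time = 6.9793 seconds


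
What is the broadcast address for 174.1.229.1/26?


Network: 174.1.229.0/26
Host bits = 6
Set all host bits to 1:
Broadcast: 174.1.229.63


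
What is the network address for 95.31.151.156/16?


IP:   01011111.00011111.10010111.10011100
Mask: 11111111.11111111.00000000.00000000
AND operation:
Net:  01011111.00011111.00000000.00000000
Network: 95.31.0.0/16


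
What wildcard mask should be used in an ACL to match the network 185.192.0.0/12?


Subnet mask: 255.240.0.0
Wildcard = 255.255.255.255 - subnet mask
255 - 255 = 0
255 - 240 = 15
255 - 0 = 255
255 - 0 = 255
Wildcard: 0.15.255.255


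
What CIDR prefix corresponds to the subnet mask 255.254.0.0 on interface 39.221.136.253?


Binary: 11111111.11111110.00000000.00000000
Count leading 1s
Prefix: /15


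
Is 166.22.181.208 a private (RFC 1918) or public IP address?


RFC 1918 private ranges:
  10.0.0.0/8 (10.0.0.0 - 10.255.255.255)
  172.16.0.0/12 (172.16.0.0 - 172.31.255.255)
  192.168.0.0/16 (192.168.0.0 - 192.168.255.255)
Public (not in any RFC 1918 range)


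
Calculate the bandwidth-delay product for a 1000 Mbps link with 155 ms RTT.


BDP = bandwidth * RTT
= 1000 Mbps * 155 ms
= 1000 * 1e6 * 155 / 1000 bits
= 155000000 bits
= 19375000 bytes
= 18920.8984 KB
BDP = 155000000 bits (19375000 bytes)


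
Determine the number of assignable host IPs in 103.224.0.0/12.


Host bits = 32 - 12 = 20
Total addresses = 2^20 = 1048576
Usable = total - 2 (network and broadcast)
Usable hosts: 1048574


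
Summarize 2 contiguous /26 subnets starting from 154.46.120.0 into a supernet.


Original prefix: /26
Number of subnets: 2 = 2^1
New prefix = 26 - 1 = 25
Supernet: 154.46.120.0/25


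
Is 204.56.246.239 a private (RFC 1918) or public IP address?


RFC 1918 private ranges:
  10.0.0.0/8 (10.0.0.0 - 10.255.255.255)
  172.16.0.0/12 (172.16.0.0 - 172.31.255.255)
  192.168.0.0/16 (192.168.0.0 - 192.168.255.255)
Public (not in any RFC 1918 range)


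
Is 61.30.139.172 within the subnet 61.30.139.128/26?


Subnet network: 61.30.139.128
Test IP AND mask: 61.30.139.128
Yes, 61.30.139.172 is in 61.30.139.128/26


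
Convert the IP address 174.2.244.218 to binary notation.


174 = 10101110
2 = 00000010
244 = 11110100
218 = 11011010
Binary: 10101110.00000010.11110100.11011010


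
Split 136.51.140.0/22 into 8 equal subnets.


New prefix = 22 + 3 = 25
Each subnet has 128 addresses
  136.51.140.0/25
  136.51.140.128/25
  136.51.141.0/25
  136.51.141.128/25
  136.51.142.0/25
  136.51.142.128/25
  136.51.143.0/25
  136.51.143.128/25
Subnets: 136.51.140.0/25, 136.51.140.128/25, 136.51.141.0/25, 136.51.141.128/25, 136.51.142.0/25, 136.51.142.128/25, 136.51.143.0/25, 136.51.143.128/25


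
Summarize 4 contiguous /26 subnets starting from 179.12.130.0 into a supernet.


Original prefix: /26
Number of subnets: 4 = 2^2
New prefix = 26 - 2 = 24
Supernet: 179.12.130.0/24


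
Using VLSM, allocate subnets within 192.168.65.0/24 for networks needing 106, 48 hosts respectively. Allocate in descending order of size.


106 hosts -> /25 (126 usable): 192.168.65.0/25
48 hosts -> /26 (62 usable): 192.168.65.128/26
Allocation: 192.168.65.0/25 (106 hosts, 126 usable); 192.168.65.128/26 (48 hosts, 62 usable)


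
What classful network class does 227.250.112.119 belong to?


First octet: 227
Binary: 11100011
1110xxxx -> Class D (224-239)
Class D (multicast), default mask N/A


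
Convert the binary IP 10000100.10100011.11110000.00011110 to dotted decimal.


10000100 = 132
10100011 = 163
11110000 = 240
00011110 = 30
IP: 132.163.240.30


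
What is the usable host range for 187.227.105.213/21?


Network: 187.227.104.0
Broadcast: 187.227.111.255
First usable = network + 1
Last usable = broadcast - 1
Range: 187.227.104.1 to 187.227.111.254


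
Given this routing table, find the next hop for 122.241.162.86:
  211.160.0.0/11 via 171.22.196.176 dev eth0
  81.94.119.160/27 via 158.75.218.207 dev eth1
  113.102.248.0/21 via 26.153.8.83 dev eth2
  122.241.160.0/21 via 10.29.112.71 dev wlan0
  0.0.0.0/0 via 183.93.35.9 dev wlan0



Longest prefix match for 122.241.162.86:
  /11 211.160.0.0: no
  /27 81.94.119.160: no
  /21 113.102.248.0: no
  /21 122.241.160.0: MATCH
  /0 0.0.0.0: MATCH
Selected: next-hop 10.29.112.71 via wlan0 (matched /21)


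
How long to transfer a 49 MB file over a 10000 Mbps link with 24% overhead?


Effective throughput = 10000 * (1 - 24/100) = 7600 Mbps
File size in Mb = 49 * 8 = 392 Mb
Time = 392 / 7600
Time = 0.0516 seconds


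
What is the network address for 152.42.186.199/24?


IP:   10011000.00101010.10111010.11000111
Mask: 11111111.11111111.11111111.00000000
AND operation:
Net:  10011000.00101010.10111010.00000000
Network: 152.42.186.0/24


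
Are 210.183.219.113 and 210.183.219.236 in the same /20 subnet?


Mask: 255.255.240.0
210.183.219.113 AND mask = 210.183.208.0
210.183.219.236 AND mask = 210.183.208.0
Yes, same subnet (210.183.208.0)


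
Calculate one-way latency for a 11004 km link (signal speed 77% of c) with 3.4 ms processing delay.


Speed = 0.77 * 3e5 km/s = 231000 km/s
Propagation delay = 11004 / 231000 = 0.0476 s = 47.6364 ms
Processing delay = 3.4 ms
Total one-way latency = 51.0364 ms


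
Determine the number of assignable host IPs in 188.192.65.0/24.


Host bits = 32 - 24 = 8
Total addresses = 2^8 = 256
Usable = total - 2 (network and broadcast)
Usable hosts: 254


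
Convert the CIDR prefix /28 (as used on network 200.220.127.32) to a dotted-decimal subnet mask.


/28 means 28 network bits, 4 host bits
Binary: 11111111111111111111111111110000
Mask: 255.255.255.240


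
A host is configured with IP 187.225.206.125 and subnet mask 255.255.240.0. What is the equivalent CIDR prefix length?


Binary: 11111111.11111111.11110000.00000000
Count leading 1s
Prefix: /20


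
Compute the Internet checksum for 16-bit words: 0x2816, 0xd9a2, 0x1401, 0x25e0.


Sum all words (with carry folding):
+ 0x2816 = 0x2816
+ 0xd9a2 = 0x01b9
+ 0x1401 = 0x15ba
+ 0x25e0 = 0x3b9a
One's complement: ~0x3b9a
Checksum = 0xc465


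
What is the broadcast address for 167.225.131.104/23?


Network: 167.225.130.0/23
Host bits = 9
Set all host bits to 1:
Broadcast: 167.225.131.255


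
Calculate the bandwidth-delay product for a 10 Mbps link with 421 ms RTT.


BDP = bandwidth * RTT
= 10 Mbps * 421 ms
= 10 * 1e6 * 421 / 1000 bits
= 4210000 bits
= 526250 bytes
= 513.916 KB
BDP = 4210000 bits (526250 bytes)


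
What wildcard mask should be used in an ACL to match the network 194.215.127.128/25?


Subnet mask: 255.255.255.128
Wildcard = 255.255.255.255 - subnet mask
255 - 255 = 0
255 - 255 = 0
255 - 255 = 0
255 - 128 = 127
Wildcard: 0.0.0.127


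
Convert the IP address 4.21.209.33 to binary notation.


4 = 00000100
21 = 00010101
209 = 11010001
33 = 00100001
Binary: 00000100.00010101.11010001.00100001


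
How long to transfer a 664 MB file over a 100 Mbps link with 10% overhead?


Effective throughput = 100 * (1 - 10/100) = 90 Mbps
File size in Mb = 664 * 8 = 5312 Mb
Time = 5312 / 90
Time = 59.0222 seconds


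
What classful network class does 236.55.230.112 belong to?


First octet: 236
Binary: 11101100
1110xxxx -> Class D (224-239)
Class D (multicast), default mask N/A


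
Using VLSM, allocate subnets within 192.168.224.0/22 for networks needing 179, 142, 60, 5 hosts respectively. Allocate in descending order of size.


179 hosts -> /24 (254 usable): 192.168.224.0/24
142 hosts -> /24 (254 usable): 192.168.225.0/24
60 hosts -> /26 (62 usable): 192.168.226.0/26
5 hosts -> /29 (6 usable): 192.168.226.64/29
Allocation: 192.168.224.0/24 (179 hosts, 254 usable); 192.168.225.0/24 (142 hosts, 254 usable); 192.168.226.0/26 (60 hosts, 62 usable); 192.168.226.64/29 (5 hosts, 6 usable)


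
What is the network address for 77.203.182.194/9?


IP:   01001101.11001011.10110110.11000010
Mask: 11111111.10000000.00000000.00000000
AND operation:
Net:  01001101.10000000.00000000.00000000
Network: 77.128.0.0/9


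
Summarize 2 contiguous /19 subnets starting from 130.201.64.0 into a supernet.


Original prefix: /19
Number of subnets: 2 = 2^1
New prefix = 19 - 1 = 18
Supernet: 130.201.64.0/18


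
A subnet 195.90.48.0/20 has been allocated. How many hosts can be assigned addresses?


Host bits = 32 - 20 = 12
Total addresses = 2^12 = 4096
Usable = total - 2 (network and broadcast)
Usable hosts: 4094


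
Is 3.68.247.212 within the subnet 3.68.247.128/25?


Subnet network: 3.68.247.128
Test IP AND mask: 3.68.247.128
Yes, 3.68.247.212 is in 3.68.247.128/25


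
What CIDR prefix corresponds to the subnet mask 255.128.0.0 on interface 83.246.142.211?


Binary: 11111111.10000000.00000000.00000000
Count leading 1s
Prefix: /9


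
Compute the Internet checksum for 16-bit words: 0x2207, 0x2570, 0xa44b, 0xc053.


Sum all words (with carry folding):
+ 0x2207 = 0x2207
+ 0x2570 = 0x4777
+ 0xa44b = 0xebc2
+ 0xc053 = 0xac16
One's complement: ~0xac16
Checksum = 0x53e9


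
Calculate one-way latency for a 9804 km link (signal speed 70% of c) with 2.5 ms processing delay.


Speed = 0.7 * 3e5 km/s = 210000 km/s
Propagation delay = 9804 / 210000 = 0.0467 s = 46.6857 ms
Processing delay = 2.5 ms
Total one-way latency = 49.1857 ms


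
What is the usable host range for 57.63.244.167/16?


Network: 57.63.0.0
Broadcast: 57.63.255.255
First usable = network + 1
Last usable = broadcast - 1
Range: 57.63.0.1 to 57.63.255.254


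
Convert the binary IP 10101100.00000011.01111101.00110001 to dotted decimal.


10101100 = 172
00000011 = 3
01111101 = 125
00110001 = 49
IP: 172.3.125.49


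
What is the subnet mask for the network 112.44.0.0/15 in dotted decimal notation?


/15 means 15 network bits, 17 host bits
Binary: 11111111111111100000000000000000
Mask: 255.254.0.0


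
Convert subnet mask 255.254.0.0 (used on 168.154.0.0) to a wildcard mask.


Subnet mask: 255.254.0.0
Wildcard = 255.255.255.255 - subnet mask
255 - 255 = 0
255 - 254 = 1
255 - 0 = 255
255 - 0 = 255
Wildcard: 0.1.255.255


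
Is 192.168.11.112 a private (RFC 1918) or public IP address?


RFC 1918 private ranges:
  10.0.0.0/8 (10.0.0.0 - 10.255.255.255)
  172.16.0.0/12 (172.16.0.0 - 172.31.255.255)
  192.168.0.0/16 (192.168.0.0 - 192.168.255.255)
Private (in 192.168.0.0/16)


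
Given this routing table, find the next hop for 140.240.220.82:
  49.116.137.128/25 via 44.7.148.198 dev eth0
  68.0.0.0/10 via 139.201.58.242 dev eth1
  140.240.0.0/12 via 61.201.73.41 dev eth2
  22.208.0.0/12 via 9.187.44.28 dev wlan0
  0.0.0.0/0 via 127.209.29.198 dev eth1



Longest prefix match for 140.240.220.82:
  /25 49.116.137.128: no
  /10 68.0.0.0: no
  /12 140.240.0.0: MATCH
  /12 22.208.0.0: no
  /0 0.0.0.0: MATCH
Selected: next-hop 61.201.73.41 via eth2 (matched /12)


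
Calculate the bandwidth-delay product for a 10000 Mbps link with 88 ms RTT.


BDP = bandwidth * RTT
= 10000 Mbps * 88 ms
= 10000 * 1e6 * 88 / 1000 bits
= 880000000 bits
= 110000000 bytes
= 107421.875 KB
BDP = 880000000 bits (110000000 bytes)


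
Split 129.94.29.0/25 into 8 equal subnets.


New prefix = 25 + 3 = 28
Each subnet has 16 addresses
  129.94.29.0/28
  129.94.29.16/28
  129.94.29.32/28
  129.94.29.48/28
  129.94.29.64/28
  129.94.29.80/28
  129.94.29.96/28
  129.94.29.112/28
Subnets: 129.94.29.0/28, 129.94.29.16/28, 129.94.29.32/28, 129.94.29.48/28, 129.94.29.64/28, 129.94.29.80/28, 129.94.29.96/28, 129.94.29.112/28


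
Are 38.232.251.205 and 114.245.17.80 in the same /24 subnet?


Mask: 255.255.255.0
38.232.251.205 AND mask = 38.232.251.0
114.245.17.80 AND mask = 114.245.17.0
No, different subnets (38.232.251.0 vs 114.245.17.0)


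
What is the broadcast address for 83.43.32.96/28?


Network: 83.43.32.96/28
Host bits = 4
Set all host bits to 1:
Broadcast: 83.43.32.111


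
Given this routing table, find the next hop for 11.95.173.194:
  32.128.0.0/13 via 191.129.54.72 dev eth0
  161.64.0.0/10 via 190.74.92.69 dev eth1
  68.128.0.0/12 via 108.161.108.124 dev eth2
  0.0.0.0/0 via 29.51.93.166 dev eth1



Longest prefix match for 11.95.173.194:
  /13 32.128.0.0: no
  /10 161.64.0.0: no
  /12 68.128.0.0: no
  /0 0.0.0.0: MATCH
Selected: next-hop 29.51.93.166 via eth1 (matched /0)


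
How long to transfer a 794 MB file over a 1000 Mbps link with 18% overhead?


Effective throughput = 1000 * (1 - 18/100) = 820.0 Mbps
File size in Mb = 794 * 8 = 6352 Mb
Time = 6352 / 820.0
Time = 7.7463 seconds


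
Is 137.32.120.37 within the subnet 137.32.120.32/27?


Subnet network: 137.32.120.32
Test IP AND mask: 137.32.120.32
Yes, 137.32.120.37 is in 137.32.120.32/27


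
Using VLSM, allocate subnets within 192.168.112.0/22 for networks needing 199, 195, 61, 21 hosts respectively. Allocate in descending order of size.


199 hosts -> /24 (254 usable): 192.168.112.0/24
195 hosts -> /24 (254 usable): 192.168.113.0/24
61 hosts -> /26 (62 usable): 192.168.114.0/26
21 hosts -> /27 (30 usable): 192.168.114.64/27
Allocation: 192.168.112.0/24 (199 hosts, 254 usable); 192.168.113.0/24 (195 hosts, 254 usable); 192.168.114.0/26 (61 hosts, 62 usable); 192.168.114.64/27 (21 hosts, 30 usable)


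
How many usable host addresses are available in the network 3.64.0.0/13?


Host bits = 32 - 13 = 19
Total addresses = 2^19 = 524288
Usable = total - 2 (network and broadcast)
Usable hosts: 524286


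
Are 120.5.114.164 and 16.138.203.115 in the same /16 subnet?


Mask: 255.255.0.0
120.5.114.164 AND mask = 120.5.0.0
16.138.203.115 AND mask = 16.138.0.0
No, different subnets (120.5.0.0 vs 16.138.0.0)


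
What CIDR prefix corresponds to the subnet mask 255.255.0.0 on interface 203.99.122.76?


Binary: 11111111.11111111.00000000.00000000
Count leading 1s
Prefix: /16


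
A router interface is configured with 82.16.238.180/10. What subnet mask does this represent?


/10 means 10 network bits, 22 host bits
Binary: 11111111110000000000000000000000
Mask: 255.192.0.0


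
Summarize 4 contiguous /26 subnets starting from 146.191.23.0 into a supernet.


Original prefix: /26
Number of subnets: 4 = 2^2
New prefix = 26 - 2 = 24
Supernet: 146.191.23.0/24


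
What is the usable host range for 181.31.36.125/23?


Network: 181.31.36.0
Broadcast: 181.31.37.255
First usable = network + 1
Last usable = broadcast - 1
Range: 181.31.36.1 to 181.31.37.254


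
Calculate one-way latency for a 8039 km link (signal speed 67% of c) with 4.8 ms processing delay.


Speed = 0.67 * 3e5 km/s = 201000 km/s
Propagation delay = 8039 / 201000 = 0.04 s = 39.995 ms
Processing delay = 4.8 ms
Total one-way latency = 44.795 ms


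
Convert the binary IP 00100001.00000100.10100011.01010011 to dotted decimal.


00100001 = 33
00000100 = 4
10100011 = 163
01010011 = 83
IP: 33.4.163.83


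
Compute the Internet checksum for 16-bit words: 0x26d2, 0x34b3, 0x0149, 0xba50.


Sum all words (with carry folding):
+ 0x26d2 = 0x26d2
+ 0x34b3 = 0x5b85
+ 0x0149 = 0x5cce
+ 0xba50 = 0x171f
One's complement: ~0x171f
Checksum = 0xe8e0


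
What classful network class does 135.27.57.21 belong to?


First octet: 135
Binary: 10000111
10xxxxxx -> Class B (128-191)
Class B, default mask 255.255.0.0 (/16)


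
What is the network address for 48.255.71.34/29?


IP:   00110000.11111111.01000111.00100010
Mask: 11111111.11111111.11111111.11111000
AND operation:
Net:  00110000.11111111.01000111.00100000
Network: 48.255.71.32/29


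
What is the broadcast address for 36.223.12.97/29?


Network: 36.223.12.96/29
Host bits = 3
Set all host bits to 1:
Broadcast: 36.223.12.103


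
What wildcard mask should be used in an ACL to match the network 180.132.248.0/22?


Subnet mask: 255.255.252.0
Wildcard = 255.255.255.255 - subnet mask
255 - 255 = 0
255 - 255 = 0
255 - 252 = 3
255 - 0 = 255
Wildcard: 0.0.3.255


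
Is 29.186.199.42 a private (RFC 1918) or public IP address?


RFC 1918 private ranges:
  10.0.0.0/8 (10.0.0.0 - 10.255.255.255)
  172.16.0.0/12 (172.16.0.0 - 172.31.255.255)
  192.168.0.0/16 (192.168.0.0 - 192.168.255.255)
Public (not in any RFC 1918 range)


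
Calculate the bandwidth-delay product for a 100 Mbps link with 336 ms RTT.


BDP = bandwidth * RTT
= 100 Mbps * 336 ms
= 100 * 1e6 * 336 / 1000 bits
= 33600000 bits
= 4200000 bytes
= 4101.5625 KB
BDP = 33600000 bits (4200000 bytes)


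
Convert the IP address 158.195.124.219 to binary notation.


158 = 10011110
195 = 11000011
124 = 01111100
219 = 11011011
Binary: 10011110.11000011.01111100.11011011


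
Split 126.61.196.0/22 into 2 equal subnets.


New prefix = 22 + 1 = 23
Each subnet has 512 addresses
  126.61.196.0/23
  126.61.198.0/23
Subnets: 126.61.196.0/23, 126.61.198.0/23


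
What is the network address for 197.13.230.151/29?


IP:   11000101.00001101.11100110.10010111
Mask: 11111111.11111111.11111111.11111000
AND operation:
Net:  11000101.00001101.11100110.10010000
Network: 197.13.230.144/29


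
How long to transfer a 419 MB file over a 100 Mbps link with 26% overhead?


Effective throughput = 100 * (1 - 26/100) = 74 Mbps
File size in Mb = 419 * 8 = 3352 Mb
Time = 3352 / 74
Time = 45.2973 seconds


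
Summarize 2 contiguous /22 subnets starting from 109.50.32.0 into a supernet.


Original prefix: /22
Number of subnets: 2 = 2^1
New prefix = 22 - 1 = 21
Supernet: 109.50.32.0/21


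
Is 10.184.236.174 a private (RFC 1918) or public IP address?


RFC 1918 private ranges:
  10.0.0.0/8 (10.0.0.0 - 10.255.255.255)
  172.16.0.0/12 (172.16.0.0 - 172.31.255.255)
  192.168.0.0/16 (192.168.0.0 - 192.168.255.255)
Private (in 10.0.0.0/8)
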